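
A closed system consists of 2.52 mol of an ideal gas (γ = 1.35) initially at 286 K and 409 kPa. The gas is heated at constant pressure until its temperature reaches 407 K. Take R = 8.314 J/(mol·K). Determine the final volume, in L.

V₁ = nRT₁/P₁ = 2.52×8.314×286/409 = 14.7 L.
Isobaric: P stays 409 kPa; V/T = const ⇒ T₂ = 407 K, V₂ = 20.8 L.

20.8 L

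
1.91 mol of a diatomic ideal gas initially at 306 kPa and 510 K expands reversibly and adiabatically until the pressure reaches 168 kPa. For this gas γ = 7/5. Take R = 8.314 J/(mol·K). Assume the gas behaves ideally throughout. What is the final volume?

V₁ = nRT₁/P₁ = 1.91×8.314×510/306 = 26.5 L.
Adiabatic: T₂/T₁ = (P₂/P₁)^((γ−1)/γ) ⇒ T₂ = 510×(0.549)^0.286 = 430 K; V₂ = 40.6 L.

40.6 L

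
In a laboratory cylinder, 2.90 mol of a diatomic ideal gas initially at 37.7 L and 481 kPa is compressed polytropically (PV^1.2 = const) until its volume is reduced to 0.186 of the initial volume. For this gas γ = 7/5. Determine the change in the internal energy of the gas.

T₁ = P₁V₁/(nR) = 481×37.7/(2.90×8.314) = 752 K.
Polytropic n=1.2: T₂ = T₁(V₁/V₂)^(n−1) = 752×(5.38)^0.20 = 1050 K; P₂ = P₁(V₁/V₂)^n = 3620 kPa.
For an ideal gas ΔU = nCvΔT with Cv = (5/2)R = 20.8 J/(mol·K).
ΔU = 2.90×20.8×(1050−752) = 18100 J.

18100 J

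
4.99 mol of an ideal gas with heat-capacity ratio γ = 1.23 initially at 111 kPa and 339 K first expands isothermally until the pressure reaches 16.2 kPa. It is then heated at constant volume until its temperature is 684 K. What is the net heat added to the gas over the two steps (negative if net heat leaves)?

V₁ = nRT₁/P₁ = 4.99×8.314×339/111 = 127 L.
Step 1 — Isothermal: T stays 339 K; PV = const ⇒ V₂ = 868 L, P₂ = 16.2 kPa.
ΔU = 0 (ideal gas, T constant).
W = nRT ln(V₂/V₁) = 4.99×8.314×339×ln(6.85) = 27100 J.
Q = ΔU + W = 27100 J.
State after step 1: P = 16.2 kPa, V = 868 L, T = 339 K.
Step 2 — Isochoric: V stays 868 L; P/T = const ⇒ T₂ = 684 K, P₂ = 32.7 kPa.
W = 0 (no volume change).
ΔU = nCvΔT = 4.99×36.1×(684−339) = 62200 J.
Q = ΔU = 62200 J.
Net over both steps: W = 27100 J, Q = 89300 J, ΔU = 62200 J.

89300 J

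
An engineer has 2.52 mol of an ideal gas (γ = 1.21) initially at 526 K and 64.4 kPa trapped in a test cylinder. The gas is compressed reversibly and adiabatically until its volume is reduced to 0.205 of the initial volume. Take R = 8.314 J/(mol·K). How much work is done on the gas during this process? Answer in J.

20700 J

V₁ = nRT₁/P₁ = 2.52×8.314×526/64.4 = 171 L.
Adiabatic: TV^(γ−1) = const ⇒ T₂ = 526×(4.88)^0.210 = 734 K; PV^γ = const ⇒ P₂ = 438 kPa.
ΔU = nCvΔT = 2.52×39.6×(734−526) = 20700 J.
Q = 0 for an adiabatic process, so W = −ΔU = -20700 J.
Work done on the gas = −W_by = 20700 J.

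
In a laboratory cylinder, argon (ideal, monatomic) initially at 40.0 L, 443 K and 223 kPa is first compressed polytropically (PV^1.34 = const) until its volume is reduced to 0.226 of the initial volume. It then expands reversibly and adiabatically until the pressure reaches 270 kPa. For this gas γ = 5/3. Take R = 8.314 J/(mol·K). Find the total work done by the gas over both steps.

n = P₁V₁/(RT₁) = 223×40.0/(8.314×443) = 2.42 mol.
Step 1 — Polytropic n=1.34: T₂ = T₁(V₁/V₂)^(n−1) = 443×(4.42)^0.34 = 735 K; P₂ = P₁(V₁/V₂)^n = 1640 kPa.
W = (P₁V₁−P₂V₂)/(n−1) = (223×40.0−1640×9.04)/0.34 = -17300 J.
ΔU = nCvΔT = 2.42×12.5×(735−443) = 8800 J.
Q = ΔU + W = -8460 J.
State after step 1: P = 1640 kPa, V = 9.04 L, T = 735 K.
Step 2 — Adiabatic: T₂/T₁ = (P₂/P₁)^((γ−1)/γ) ⇒ T₂ = 735×(0.165)^0.400 = 357 K; V₂ = 26.6 L.
ΔU = nCvΔT = 2.42×12.5×(357−735) = -11400 J.
Q = 0 for an adiabatic process, so W = −ΔU = 11400 J.
Net over both steps: W = -5870 J, Q = -8460 J, ΔU = -2590 J.

-5870 J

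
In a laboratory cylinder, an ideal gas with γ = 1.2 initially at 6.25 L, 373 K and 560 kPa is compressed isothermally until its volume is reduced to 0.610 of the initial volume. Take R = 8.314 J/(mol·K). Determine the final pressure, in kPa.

918 kPa

Isothermal: T stays 373 K; PV = const ⇒ V₂ = 3.81 L, P₂ = 918 kPa.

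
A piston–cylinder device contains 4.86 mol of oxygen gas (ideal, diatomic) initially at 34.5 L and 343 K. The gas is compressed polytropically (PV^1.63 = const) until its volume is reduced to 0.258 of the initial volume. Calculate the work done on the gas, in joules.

29700 J

P₁ = nRT₁/V₁ = 4.86×8.314×343/34.5 = 402 kPa.
Polytropic n=1.63: T₂ = T₁(V₁/V₂)^(n−1) = 343×(3.88)^0.63 = 805 K; P₂ = P₁(V₁/V₂)^n = 3660 kPa.
W = (P₁V₁−P₂V₂)/(n−1) = (402×34.5−3660×8.90)/0.63 = -29700 J.
Work done on the gas = −W_by = 29700 J.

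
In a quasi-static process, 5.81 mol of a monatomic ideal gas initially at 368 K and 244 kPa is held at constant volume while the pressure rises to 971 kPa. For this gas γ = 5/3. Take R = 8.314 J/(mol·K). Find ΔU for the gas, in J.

V₁ = nRT₁/P₁ = 5.81×8.314×368/244 = 72.9 L.
Isochoric: V stays 72.9 L; P/T = const ⇒ T₂ = 1460 K, P₂ = 971 kPa.
For an ideal gas ΔU = nCvΔT with Cv = (3/2)R = 12.5 J/(mol·K).
ΔU = 5.81×12.5×(1460−368) = 79400 J.

79400 J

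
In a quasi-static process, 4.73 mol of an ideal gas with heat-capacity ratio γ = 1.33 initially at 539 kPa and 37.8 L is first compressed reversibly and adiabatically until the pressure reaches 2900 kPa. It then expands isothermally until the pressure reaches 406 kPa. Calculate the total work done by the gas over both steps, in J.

28800 J

T₁ = P₁V₁/(nR) = 539×37.8/(4.73×8.314) = 518 K.
Step 1 — Adiabatic: T₂/T₁ = (P₂/P₁)^((γ−1)/γ) ⇒ T₂ = 518×(5.38)^0.248 = 787 K; V₂ = 10.7 L.
ΔU = nCvΔT = 4.73×25.2×(787−518) = 32000 J.
Q = 0 for an adiabatic process, so W = −ΔU = -32000 J.
State after step 1: P = 2900 kPa, V = 10.7 L, T = 787 K.
Step 2 — Isothermal: T stays 787 K; PV = const ⇒ V₂ = 76.2 L, P₂ = 406 kPa.
ΔU = 0 (ideal gas, T constant).
W = nRT ln(V₂/V₁) = 4.73×8.314×787×ln(7.14) = 60800 J.
Q = ΔU + W = 60800 J.
Net over both steps: W = 28800 J, Q = 60800 J, ΔU = 32000 J.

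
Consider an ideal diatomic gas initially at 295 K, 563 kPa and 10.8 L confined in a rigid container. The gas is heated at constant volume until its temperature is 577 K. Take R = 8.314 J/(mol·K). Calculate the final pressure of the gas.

Isochoric: V stays 10.8 L; P/T = const ⇒ T₂ = 577 K, P₂ = 1100 kPa.

1100 kPa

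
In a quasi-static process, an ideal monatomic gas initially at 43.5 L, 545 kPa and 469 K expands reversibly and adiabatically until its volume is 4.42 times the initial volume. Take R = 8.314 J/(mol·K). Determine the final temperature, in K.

174 K

Adiabatic: TV^(γ−1) = const ⇒ T₂ = 469×(0.226)^0.667 = 174 K; PV^γ = const ⇒ P₂ = 45.8 kPa.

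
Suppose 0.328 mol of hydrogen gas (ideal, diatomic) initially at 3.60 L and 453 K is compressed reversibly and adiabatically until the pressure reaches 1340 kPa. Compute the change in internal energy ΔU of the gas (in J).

1470 J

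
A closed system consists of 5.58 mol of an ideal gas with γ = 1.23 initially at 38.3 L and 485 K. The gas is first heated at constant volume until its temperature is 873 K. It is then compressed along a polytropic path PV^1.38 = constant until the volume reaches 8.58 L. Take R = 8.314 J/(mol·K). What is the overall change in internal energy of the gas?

213000 J

P₁ = nRT₁/V₁ = 5.58×8.314×485/38.3 = 587 kPa.
Step 1 — Isochoric: V stays 38.3 L; P/T = const ⇒ T₂ = 873 K, P₂ = 1060 kPa.
W = 0 (no volume change).
ΔU = nCvΔT = 5.58×36.1×(873−485) = 78300 J.
Q = ΔU = 78300 J.
State after step 1: P = 1060 kPa, V = 38.3 L, T = 873 K.
Step 2 — Polytropic n=1.38: T₂ = T₁(V₁/V₂)^(n−1) = 873×(4.46)^0.38 = 1540 K; P₂ = P₁(V₁/V₂)^n = 8330 kPa.
W = (P₁V₁−P₂V₂)/(n−1) = (1060×38.3−8330×8.58)/0.38 = -81600 J.
ΔU = nCvΔT = 5.58×36.1×(1540−873) = 135000 J.
Q = ΔU + W = 53200 J.
Net over both steps: W = -81600 J, Q = 131000 J, ΔU = 213000 J.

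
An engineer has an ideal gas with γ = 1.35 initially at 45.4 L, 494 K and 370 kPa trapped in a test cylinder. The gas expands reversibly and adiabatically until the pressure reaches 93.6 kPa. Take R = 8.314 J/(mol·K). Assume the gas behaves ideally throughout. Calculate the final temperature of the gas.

346 K

Adiabatic: T₂/T₁ = (P₂/P₁)^((γ−1)/γ) ⇒ T₂ = 494×(0.253)^0.259 = 346 K; V₂ = 126 L.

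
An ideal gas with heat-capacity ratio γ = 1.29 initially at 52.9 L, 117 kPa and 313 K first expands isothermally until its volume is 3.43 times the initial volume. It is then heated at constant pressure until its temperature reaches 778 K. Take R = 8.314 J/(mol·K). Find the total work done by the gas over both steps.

n = P₁V₁/(RT₁) = 117×52.9/(8.314×313) = 2.38 mol.
Step 1 — Isothermal: T stays 313 K; PV = const ⇒ V₂ = 181 L, P₂ = 34.1 kPa.
ΔU = 0 (ideal gas, T constant).
W = nRT ln(V₂/V₁) = 2.38×8.314×313×ln(3.43) = 7630 J.
Q = ΔU + W = 7630 J.
State after step 1: P = 34.1 kPa, V = 181 L, T = 313 K.
Step 2 — Isobaric: P stays 34.1 kPa; V/T = const ⇒ T₂ = 778 K, V₂ = 451 L.
W = PΔV = 34.1×(451−181) kPa·L = 9190 J.
ΔU = nCvΔT = 2.38×28.7×(778−313) = 31700 J.
Q = ΔU + W = nCpΔT = 40900 J.
Net over both steps: W = 16800 J, Q = 48500 J, ΔU = 31700 J.

16800 J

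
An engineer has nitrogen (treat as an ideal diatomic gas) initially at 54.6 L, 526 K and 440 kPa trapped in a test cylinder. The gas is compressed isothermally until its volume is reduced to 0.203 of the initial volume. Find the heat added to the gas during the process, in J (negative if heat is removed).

n = P₁V₁/(RT₁) = 440×54.6/(8.314×526) = 5.49 mol.
Isothermal: T stays 526 K; PV = const ⇒ V₂ = 11.1 L, P₂ = 2170 kPa.
ΔU = 0 (ideal gas, T constant).
W = nRT ln(V₂/V₁) = 5.49×8.314×526×ln(0.203) = -38300 J.
Q = ΔU + W = -38300 J.

-38300 J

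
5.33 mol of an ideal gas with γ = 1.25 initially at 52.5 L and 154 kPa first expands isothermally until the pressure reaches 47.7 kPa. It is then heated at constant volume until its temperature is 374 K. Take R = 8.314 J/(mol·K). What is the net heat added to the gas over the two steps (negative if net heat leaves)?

T₁ = P₁V₁/(nR) = 154×52.5/(5.33×8.314) = 182 K.
Step 1 — Isothermal: T stays 182 K; PV = const ⇒ V₂ = 169 L, P₂ = 47.7 kPa.
ΔU = 0 (ideal gas, T constant).
W = nRT ln(V₂/V₁) = 5.33×8.314×182×ln(3.23) = 9480 J.
Q = ΔU + W = 9480 J.
State after step 1: P = 47.7 kPa, V = 169 L, T = 182 K.
Step 2 — Isochoric: V stays 169 L; P/T = const ⇒ T₂ = 374 K, P₂ = 97.8 kPa.
W = 0 (no volume change).
ΔU = nCvΔT = 5.33×33.3×(374−182) = 34000 J.
Q = ΔU = 34000 J.
Net over both steps: W = 9480 J, Q = 43400 J, ΔU = 34000 J.

43400 J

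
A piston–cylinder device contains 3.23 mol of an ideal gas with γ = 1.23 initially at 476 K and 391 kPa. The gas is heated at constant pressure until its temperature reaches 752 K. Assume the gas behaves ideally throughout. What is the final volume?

51.6 L

V₁ = nRT₁/P₁ = 3.23×8.314×476/391 = 32.7 L.
Isobaric: P stays 391 kPa; V/T = const ⇒ T₂ = 752 K, V₂ = 51.6 L.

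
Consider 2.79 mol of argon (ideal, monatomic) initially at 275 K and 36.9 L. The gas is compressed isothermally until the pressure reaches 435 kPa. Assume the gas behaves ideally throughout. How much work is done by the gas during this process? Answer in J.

-5890 J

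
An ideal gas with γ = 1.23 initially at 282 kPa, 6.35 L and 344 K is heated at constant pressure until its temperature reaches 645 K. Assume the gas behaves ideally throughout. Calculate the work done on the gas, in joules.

n = P₁V₁/(RT₁) = 282×6.35/(8.314×344) = 0.626 mol.
Isobaric: P stays 282 kPa; V/T = const ⇒ T₂ = 645 K, V₂ = 11.9 L.
W = PΔV = 282×(11.9−6.35) kPa·L = 1570 J.
Work done on the gas = −W_by = -1570 J.

-1570 J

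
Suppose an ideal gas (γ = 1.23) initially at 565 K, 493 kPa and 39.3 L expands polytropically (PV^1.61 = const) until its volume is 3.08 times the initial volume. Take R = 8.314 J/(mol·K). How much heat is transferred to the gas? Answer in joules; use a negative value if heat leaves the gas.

n = P₁V₁/(RT₁) = 493×39.3/(8.314×565) = 4.12 mol.
Polytropic n=1.61: T₂ = T₁(V₁/V₂)^(n−1) = 565×(0.325)^0.61 = 284 K; P₂ = P₁(V₁/V₂)^n = 80.6 kPa.
W = (P₁V₁−P₂V₂)/(n−1) = (493×39.3−80.6×121)/0.61 = 15800 J.
ΔU = nCvΔT = 4.12×36.1×(284−565) = -41800 J.
Q = ΔU + W = -26100 J.

-26100 J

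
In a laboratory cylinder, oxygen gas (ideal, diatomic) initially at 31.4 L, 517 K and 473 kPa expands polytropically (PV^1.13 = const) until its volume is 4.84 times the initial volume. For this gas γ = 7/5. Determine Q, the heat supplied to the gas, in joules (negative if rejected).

14300 J

n = P₁V₁/(RT₁) = 473×31.4/(8.314×517) = 3.46 mol.
Polytropic n=1.13: T₂ = T₁(V₁/V₂)^(n−1) = 517×(0.207)^0.13 = 421 K; P₂ = P₁(V₁/V₂)^n = 79.6 kPa.
W = (P₁V₁−P₂V₂)/(n−1) = (473×31.4−79.6×152)/0.13 = 21200 J.
ΔU = nCvΔT = 3.46×20.8×(421−517) = -6880 J.
Q = ΔU + W = 14300 J.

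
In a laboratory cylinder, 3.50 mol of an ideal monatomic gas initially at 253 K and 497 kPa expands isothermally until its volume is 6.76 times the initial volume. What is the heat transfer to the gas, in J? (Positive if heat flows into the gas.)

V₁ = nRT₁/P₁ = 3.50×8.314×253/497 = 14.8 L.
Isothermal: T stays 253 K; PV = const ⇒ V₂ = 100 L, P₂ = 73.5 kPa.
ΔU = 0 (ideal gas, T constant).
W = nRT ln(V₂/V₁) = 3.50×8.314×253×ln(6.76) = 14100 J.
Q = ΔU + W = 14100 J.

14100 J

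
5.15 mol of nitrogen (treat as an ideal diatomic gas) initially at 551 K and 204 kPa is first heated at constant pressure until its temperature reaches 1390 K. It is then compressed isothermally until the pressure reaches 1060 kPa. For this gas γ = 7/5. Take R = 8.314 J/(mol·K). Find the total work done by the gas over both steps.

-62200 J

V₁ = nRT₁/P₁ = 5.15×8.314×551/204 = 116 L.
Step 1 — Isobaric: P stays 204 kPa; V/T = const ⇒ T₂ = 1390 K, V₂ = 292 L.
W = PΔV = 204×(292−116) kPa·L = 35900 J.
ΔU = nCvΔT = 5.15×20.8×(1390−551) = 89800 J.
Q = ΔU + W = nCpΔT = 126000 J.
State after step 1: P = 204 kPa, V = 292 L, T = 1390 K.
Step 2 — Isothermal: T stays 1390 K; PV = const ⇒ V₂ = 56.1 L, P₂ = 1060 kPa.
ΔU = 0 (ideal gas, T constant).
W = nRT ln(V₂/V₁) = 5.15×8.314×1390×ln(0.192) = -98100 J.
Q = ΔU + W = -98100 J.
Net over both steps: W = -62200 J, Q = 27700 J, ΔU = 89800 J.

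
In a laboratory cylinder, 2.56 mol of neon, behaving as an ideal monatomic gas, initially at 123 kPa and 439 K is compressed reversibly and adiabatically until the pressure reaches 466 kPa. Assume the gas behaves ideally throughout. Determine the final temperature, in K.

V₁ = nRT₁/P₁ = 2.56×8.314×439/123 = 76.0 L.
Adiabatic: T₂/T₁ = (P₂/P₁)^((γ−1)/γ) ⇒ T₂ = 439×(3.79)^0.400 = 748 K; V₂ = 34.2 L.

748 K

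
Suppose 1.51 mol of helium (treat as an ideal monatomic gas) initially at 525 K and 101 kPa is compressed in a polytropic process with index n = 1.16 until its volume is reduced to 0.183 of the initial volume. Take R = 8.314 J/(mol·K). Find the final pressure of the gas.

724 kPa

V₁ = nRT₁/P₁ = 1.51×8.314×525/101 = 65.3 L.
Polytropic n=1.16: T₂ = T₁(V₁/V₂)^(n−1) = 525×(5.46)^0.16 = 689 K; P₂ = P₁(V₁/V₂)^n = 724 kPa.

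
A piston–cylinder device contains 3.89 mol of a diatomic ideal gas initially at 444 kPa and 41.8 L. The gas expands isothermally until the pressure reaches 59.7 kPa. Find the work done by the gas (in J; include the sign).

T₁ = P₁V₁/(nR) = 444×41.8/(3.89×8.314) = 574 K.
Isothermal: T stays 574 K; PV = const ⇒ V₂ = 311 L, P₂ = 59.7 kPa.
W = nRT ln(V₂/V₁) = 3.89×8.314×574×ln(7.44) = 37200 J.

37200 J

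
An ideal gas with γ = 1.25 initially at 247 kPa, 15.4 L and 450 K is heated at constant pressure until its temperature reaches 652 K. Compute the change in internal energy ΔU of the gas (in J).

6830 J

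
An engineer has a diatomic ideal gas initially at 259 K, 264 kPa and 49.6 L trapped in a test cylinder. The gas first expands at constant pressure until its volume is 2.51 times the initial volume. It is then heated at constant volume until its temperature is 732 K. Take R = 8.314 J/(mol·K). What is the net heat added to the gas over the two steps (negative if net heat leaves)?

n = P₁V₁/(RT₁) = 264×49.6/(8.314×259) = 6.08 mol.
Step 1 — Isobaric: P stays 264 kPa; V/T = const ⇒ T₂ = 650 K, V₂ = 124 L.
W = PΔV = 264×(124−49.6) kPa·L = 19800 J.
ΔU = nCvΔT = 6.08×20.8×(650−259) = 49400 J.
Q = ΔU + W = nCpΔT = 69200 J.
State after step 1: P = 264 kPa, V = 124 L, T = 650 K.
Step 2 — Isochoric: V stays 124 L; P/T = const ⇒ T₂ = 732 K, P₂ = 297 kPa.
W = 0 (no volume change).
ΔU = nCvΔT = 6.08×20.8×(732−650) = 10400 J.
Q = ΔU = 10400 J.
Net over both steps: W = 19800 J, Q = 79600 J, ΔU = 59800 J.

79600 J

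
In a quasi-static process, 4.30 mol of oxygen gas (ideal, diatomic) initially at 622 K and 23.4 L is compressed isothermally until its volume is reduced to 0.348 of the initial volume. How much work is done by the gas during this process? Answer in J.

P₁ = nRT₁/V₁ = 4.30×8.314×622/23.4 = 950 kPa.
Isothermal: T stays 622 K; PV = const ⇒ V₂ = 8.14 L, P₂ = 2730 kPa.
W = nRT ln(V₂/V₁) = 4.30×8.314×622×ln(0.348) = -23500 J.

-23500 J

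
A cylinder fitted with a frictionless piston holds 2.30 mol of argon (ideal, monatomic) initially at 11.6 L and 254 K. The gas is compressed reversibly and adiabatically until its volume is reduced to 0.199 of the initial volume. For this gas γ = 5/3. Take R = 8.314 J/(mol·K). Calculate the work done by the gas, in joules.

P₁ = nRT₁/V₁ = 2.30×8.314×254/11.6 = 419 kPa.
Adiabatic: TV^(γ−1) = const ⇒ T₂ = 254×(5.03)^0.667 = 745 K; PV^γ = const ⇒ P₂ = 6170 kPa.
ΔU = nCvΔT = 2.30×12.5×(745−254) = 14100 J.
Q = 0 for an adiabatic process, so W = −ΔU = -14100 J.

-14100 J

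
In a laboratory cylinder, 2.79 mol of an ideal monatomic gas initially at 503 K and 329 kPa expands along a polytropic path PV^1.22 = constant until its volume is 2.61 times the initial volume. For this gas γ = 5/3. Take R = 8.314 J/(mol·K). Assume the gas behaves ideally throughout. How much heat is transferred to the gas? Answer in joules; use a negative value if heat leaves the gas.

V₁ = nRT₁/P₁ = 2.79×8.314×503/329 = 35.5 L.
Polytropic n=1.22: T₂ = T₁(V₁/V₂)^(n−1) = 503×(0.383)^0.22 = 407 K; P₂ = P₁(V₁/V₂)^n = 102 kPa.
W = (P₁V₁−P₂V₂)/(n−1) = (329×35.5−102×92.6)/0.22 = 10100 J.
ΔU = nCvΔT = 2.79×12.5×(407−503) = -3330 J.
Q = ΔU + W = 6760 J.

6760 J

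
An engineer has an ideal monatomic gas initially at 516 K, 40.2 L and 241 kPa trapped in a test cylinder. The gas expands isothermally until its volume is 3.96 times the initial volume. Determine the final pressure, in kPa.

Isothermal: T stays 516 K; PV = const ⇒ V₂ = 159 L, P₂ = 60.9 kPa.

60.9 kPa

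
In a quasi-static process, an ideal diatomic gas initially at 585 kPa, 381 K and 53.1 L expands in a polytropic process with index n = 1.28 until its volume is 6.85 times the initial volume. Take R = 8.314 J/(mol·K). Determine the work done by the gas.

n = P₁V₁/(RT₁) = 585×53.1/(8.314×381) = 9.81 mol.
Polytropic n=1.28: T₂ = T₁(V₁/V₂)^(n−1) = 381×(0.146)^0.28 = 222 K; P₂ = P₁(V₁/V₂)^n = 49.8 kPa.
W = (P₁V₁−P₂V₂)/(n−1) = (585×53.1−49.8×364)/0.28 = 46200 J.

46200 J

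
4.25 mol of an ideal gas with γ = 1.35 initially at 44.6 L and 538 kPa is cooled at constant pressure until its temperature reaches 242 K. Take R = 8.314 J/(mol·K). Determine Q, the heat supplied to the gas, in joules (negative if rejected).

T₁ = P₁V₁/(nR) = 538×44.6/(4.25×8.314) = 679 K.
Isobaric: P stays 538 kPa; V/T = const ⇒ T₂ = 242 K, V₂ = 15.9 L.
W = PΔV = 538×(15.9−44.6) kPa·L = -15400 J.
ΔU = nCvΔT = 4.25×23.8×(242−679) = -44100 J.
Q = ΔU + W = nCpΔT = -59600 J.

-59600 J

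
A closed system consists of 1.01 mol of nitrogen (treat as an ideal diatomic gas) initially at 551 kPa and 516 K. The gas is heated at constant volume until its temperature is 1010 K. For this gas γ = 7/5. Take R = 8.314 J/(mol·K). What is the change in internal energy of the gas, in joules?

V₁ = nRT₁/P₁ = 1.01×8.314×516/551 = 7.86 L.
Isochoric: V stays 7.86 L; P/T = const ⇒ T₂ = 1010 K, P₂ = 1080 kPa.
For an ideal gas ΔU = nCvΔT with Cv = (5/2)R = 20.8 J/(mol·K).
ΔU = 1.01×20.8×(1010−516) = 10400 J.

10400 J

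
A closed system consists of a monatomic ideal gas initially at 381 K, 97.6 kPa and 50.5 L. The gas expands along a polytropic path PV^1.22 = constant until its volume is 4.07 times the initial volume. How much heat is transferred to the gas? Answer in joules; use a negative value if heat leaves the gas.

3990 J

n = P₁V₁/(RT₁) = 97.6×50.5/(8.314×381) = 1.56 mol.
Polytropic n=1.22: T₂ = T₁(V₁/V₂)^(n−1) = 381×(0.246)^0.22 = 280 K; P₂ = P₁(V₁/V₂)^n = 17.6 kPa.
W = (P₁V₁−P₂V₂)/(n−1) = (97.6×50.5−17.6×206)/0.22 = 5950 J.
ΔU = nCvΔT = 1.56×12.5×(280−381) = -1960 J.
Q = ΔU + W = 3990 J.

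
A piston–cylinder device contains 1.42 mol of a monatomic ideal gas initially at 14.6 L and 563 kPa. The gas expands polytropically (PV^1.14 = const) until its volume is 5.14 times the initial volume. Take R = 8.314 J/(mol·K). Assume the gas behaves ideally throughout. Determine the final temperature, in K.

554 K

T₁ = P₁V₁/(nR) = 563×14.6/(1.42×8.314) = 696 K.
Polytropic n=1.14: T₂ = T₁(V₁/V₂)^(n−1) = 696×(0.195)^0.14 = 554 K; P₂ = P₁(V₁/V₂)^n = 87.1 kPa.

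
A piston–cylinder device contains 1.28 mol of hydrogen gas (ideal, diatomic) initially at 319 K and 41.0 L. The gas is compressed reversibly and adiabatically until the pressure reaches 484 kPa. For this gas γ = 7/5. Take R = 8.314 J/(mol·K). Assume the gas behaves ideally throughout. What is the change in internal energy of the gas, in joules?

5570 J

P₁ = nRT₁/V₁ = 1.28×8.314×319/41.0 = 82.8 kPa.
Adiabatic: T₂/T₁ = (P₂/P₁)^((γ−1)/γ) ⇒ T₂ = 319×(5.85)^0.286 = 528 K; V₂ = 11.6 L.
For an ideal gas ΔU = nCvΔT with Cv = (5/2)R = 20.8 J/(mol·K).
ΔU = 1.28×20.8×(528−319) = 5570 J.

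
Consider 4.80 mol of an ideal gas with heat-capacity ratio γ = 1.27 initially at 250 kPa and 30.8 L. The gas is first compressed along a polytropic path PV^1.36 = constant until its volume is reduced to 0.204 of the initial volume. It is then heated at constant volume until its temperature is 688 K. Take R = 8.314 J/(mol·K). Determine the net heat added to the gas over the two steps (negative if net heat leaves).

56700 J

T₁ = P₁V₁/(nR) = 250×30.8/(4.80×8.314) = 193 K.
Step 1 — Polytropic n=1.36: T₂ = T₁(V₁/V₂)^(n−1) = 193×(4.90)^0.36 = 342 K; P₂ = P₁(V₁/V₂)^n = 2170 kPa.
W = (P₁V₁−P₂V₂)/(n−1) = (250×30.8−2170×6.28)/0.36 = -16500 J.
ΔU = nCvΔT = 4.80×30.8×(342−193) = 22000 J.
Q = ΔU + W = 5510 J.
State after step 1: P = 2170 kPa, V = 6.28 L, T = 342 K.
Step 2 — Isochoric: V stays 6.28 L; P/T = const ⇒ T₂ = 688 K, P₂ = 4370 kPa.
W = 0 (no volume change).
ΔU = nCvΔT = 4.80×30.8×(688−342) = 51100 J.
Q = ΔU = 51100 J.
Net over both steps: W = -16500 J, Q = 56700 J, ΔU = 73200 J.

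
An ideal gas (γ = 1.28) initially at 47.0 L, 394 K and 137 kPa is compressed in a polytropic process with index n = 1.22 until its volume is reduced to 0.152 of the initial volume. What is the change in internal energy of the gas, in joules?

11800 J

n = P₁V₁/(RT₁) = 137×47.0/(8.314×394) = 1.97 mol.
Polytropic n=1.22: T₂ = T₁(V₁/V₂)^(n−1) = 394×(6.58)^0.22 = 596 K; P₂ = P₁(V₁/V₂)^n = 1360 kPa.
For an ideal gas ΔU = nCvΔT with Cv = R/(γ−1) = 29.7 J/(mol·K).
ΔU = 1.97×29.7×(596−394) = 11800 J.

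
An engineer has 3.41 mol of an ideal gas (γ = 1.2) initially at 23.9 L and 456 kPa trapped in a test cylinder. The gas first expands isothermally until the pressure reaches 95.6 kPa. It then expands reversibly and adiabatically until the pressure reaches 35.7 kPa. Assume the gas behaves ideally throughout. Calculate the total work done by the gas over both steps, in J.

25300 J

T₁ = P₁V₁/(nR) = 456×23.9/(3.41×8.314) = 384 K.
Step 1 — Isothermal: T stays 384 K; PV = const ⇒ V₂ = 114 L, P₂ = 95.6 kPa.
ΔU = 0 (ideal gas, T constant).
W = nRT ln(V₂/V₁) = 3.41×8.314×384×ln(4.77) = 17000 J.
Q = ΔU + W = 17000 J.
State after step 1: P = 95.6 kPa, V = 114 L, T = 384 K.
Step 2 — Adiabatic: T₂/T₁ = (P₂/P₁)^((γ−1)/γ) ⇒ T₂ = 384×(0.373)^0.167 = 326 K; V₂ = 259 L.
ΔU = nCvΔT = 3.41×41.6×(326−384) = -8250 J.
Q = 0 for an adiabatic process, so W = −ΔU = 8250 J.
Net over both steps: W = 25300 J, Q = 17000 J, ΔU = -8250 J.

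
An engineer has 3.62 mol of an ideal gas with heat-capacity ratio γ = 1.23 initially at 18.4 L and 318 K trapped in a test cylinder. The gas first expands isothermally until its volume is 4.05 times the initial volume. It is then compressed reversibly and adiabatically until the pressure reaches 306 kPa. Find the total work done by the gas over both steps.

P₁ = nRT₁/V₁ = 3.62×8.314×318/18.4 = 520 kPa.
Step 1 — Isothermal: T stays 318 K; PV = const ⇒ V₂ = 74.5 L, P₂ = 128 kPa.
ΔU = 0 (ideal gas, T constant).
W = nRT ln(V₂/V₁) = 3.62×8.314×318×ln(4.05) = 13400 J.
Q = ΔU + W = 13400 J.
State after step 1: P = 128 kPa, V = 74.5 L, T = 318 K.
Step 2 — Adiabatic: T₂/T₁ = (P₂/P₁)^((γ−1)/γ) ⇒ T₂ = 318×(2.38)^0.187 = 374 K; V₂ = 36.8 L.
ΔU = nCvΔT = 3.62×36.1×(374−318) = 7330 J.
Q = 0 for an adiabatic process, so W = −ΔU = -7330 J.
Net over both steps: W = 6050 J, Q = 13400 J, ΔU = 7330 J.

6050 J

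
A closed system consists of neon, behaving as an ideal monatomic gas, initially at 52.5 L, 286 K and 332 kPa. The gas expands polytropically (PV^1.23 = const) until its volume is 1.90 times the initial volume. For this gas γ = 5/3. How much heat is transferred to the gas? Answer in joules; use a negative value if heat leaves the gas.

6810 J

n = P₁V₁/(RT₁) = 332×52.5/(8.314×286) = 7.33 mol.
Polytropic n=1.23: T₂ = T₁(V₁/V₂)^(n−1) = 286×(0.526)^0.23 = 247 K; P₂ = P₁(V₁/V₂)^n = 151 kPa.
W = (P₁V₁−P₂V₂)/(n−1) = (332×52.5−151×99.8)/0.23 = 10400 J.
ΔU = nCvΔT = 7.33×12.5×(247−286) = -3590 J.
Q = ΔU + W = 6810 J.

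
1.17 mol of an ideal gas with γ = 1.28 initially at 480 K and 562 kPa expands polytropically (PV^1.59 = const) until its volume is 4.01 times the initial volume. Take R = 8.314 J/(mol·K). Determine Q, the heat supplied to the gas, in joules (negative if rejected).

V₁ = nRT₁/P₁ = 1.17×8.314×480/562 = 8.31 L.
Polytropic n=1.59: T₂ = T₁(V₁/V₂)^(n−1) = 480×(0.249)^0.59 = 212 K; P₂ = P₁(V₁/V₂)^n = 61.8 kPa.
W = (P₁V₁−P₂V₂)/(n−1) = (562×8.31−61.8×33.3)/0.59 = 4430 J.
ΔU = nCvΔT = 1.17×29.7×(212−480) = -9330 J.
Q = ΔU + W = -4900 J.

-4900 J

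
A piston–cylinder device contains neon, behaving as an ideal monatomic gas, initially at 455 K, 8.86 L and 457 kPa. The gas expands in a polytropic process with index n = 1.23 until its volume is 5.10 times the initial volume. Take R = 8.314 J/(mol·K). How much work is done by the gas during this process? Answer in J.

5500 J

n = P₁V₁/(RT₁) = 457×8.86/(8.314×455) = 1.07 mol.
Polytropic n=1.23: T₂ = T₁(V₁/V₂)^(n−1) = 455×(0.196)^0.23 = 313 K; P₂ = P₁(V₁/V₂)^n = 61.6 kPa.
W = (P₁V₁−P₂V₂)/(n−1) = (457×8.86−61.6×45.2)/0.23 = 5500 J.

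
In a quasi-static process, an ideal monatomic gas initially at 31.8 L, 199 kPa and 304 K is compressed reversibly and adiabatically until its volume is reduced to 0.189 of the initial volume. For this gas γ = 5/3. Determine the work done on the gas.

19300 J

n = P₁V₁/(RT₁) = 199×31.8/(8.314×304) = 2.50 mol.
Adiabatic: TV^(γ−1) = const ⇒ T₂ = 304×(5.29)^0.667 = 923 K; PV^γ = const ⇒ P₂ = 3200 kPa.
ΔU = nCvΔT = 2.50×12.5×(923−304) = 19300 J.
Q = 0 for an adiabatic process, so W = −ΔU = -19300 J.
Work done on the gas = −W_by = 19300 J.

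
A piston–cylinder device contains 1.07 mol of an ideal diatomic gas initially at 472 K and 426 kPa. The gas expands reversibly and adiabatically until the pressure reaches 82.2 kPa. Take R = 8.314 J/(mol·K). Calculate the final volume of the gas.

31.9 L

V₁ = nRT₁/P₁ = 1.07×8.314×472/426 = 9.86 L.
Adiabatic: T₂/T₁ = (P₂/P₁)^((γ−1)/γ) ⇒ T₂ = 472×(0.193)^0.286 = 295 K; V₂ = 31.9 L.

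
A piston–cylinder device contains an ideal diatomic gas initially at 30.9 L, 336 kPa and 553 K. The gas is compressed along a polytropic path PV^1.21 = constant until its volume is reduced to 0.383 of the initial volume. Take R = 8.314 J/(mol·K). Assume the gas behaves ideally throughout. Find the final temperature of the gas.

Polytropic n=1.21: T₂ = T₁(V₁/V₂)^(n−1) = 553×(2.61)^0.21 = 676 K; P₂ = P₁(V₁/V₂)^n = 1070 kPa.

676 K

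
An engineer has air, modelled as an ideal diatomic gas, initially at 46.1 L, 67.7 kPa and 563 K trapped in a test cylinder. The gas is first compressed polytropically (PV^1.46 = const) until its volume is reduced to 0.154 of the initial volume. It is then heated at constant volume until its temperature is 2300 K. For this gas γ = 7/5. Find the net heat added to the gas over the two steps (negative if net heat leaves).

n = P₁V₁/(RT₁) = 67.7×46.1/(8.314×563) = 0.667 mol.
Step 1 — Polytropic n=1.46: T₂ = T₁(V₁/V₂)^(n−1) = 563×(6.49)^0.46 = 1330 K; P₂ = P₁(V₁/V₂)^n = 1040 kPa.
W = (P₁V₁−P₂V₂)/(n−1) = (67.7×46.1−1040×7.10)/0.46 = -9260 J.
ΔU = nCvΔT = 0.667×20.8×(1330−563) = 10600 J.
Q = ΔU + W = 1390 J.
State after step 1: P = 1040 kPa, V = 7.10 L, T = 1330 K.
Step 2 — Isochoric: V stays 7.10 L; P/T = const ⇒ T₂ = 2300 K, P₂ = 1800 kPa.
W = 0 (no volume change).
ΔU = nCvΔT = 0.667×20.8×(2300−1330) = 13400 J.
Q = ΔU = 13400 J.
Net over both steps: W = -9260 J, Q = 14800 J, ΔU = 24100 J.

14800 J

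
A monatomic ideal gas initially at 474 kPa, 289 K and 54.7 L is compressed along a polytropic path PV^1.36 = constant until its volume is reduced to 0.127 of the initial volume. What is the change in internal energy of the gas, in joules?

n = P₁V₁/(RT₁) = 474×54.7/(8.314×289) = 10.8 mol.
Polytropic n=1.36: T₂ = T₁(V₁/V₂)^(n−1) = 289×(7.87)^0.36 = 607 K; P₂ = P₁(V₁/V₂)^n = 7850 kPa.
For an ideal gas ΔU = nCvΔT with Cv = (3/2)R = 12.5 J/(mol·K).
ΔU = 10.8×12.5×(607−289) = 42900 J.

42900 J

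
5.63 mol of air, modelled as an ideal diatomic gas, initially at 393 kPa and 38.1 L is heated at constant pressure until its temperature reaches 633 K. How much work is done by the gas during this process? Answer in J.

14700 J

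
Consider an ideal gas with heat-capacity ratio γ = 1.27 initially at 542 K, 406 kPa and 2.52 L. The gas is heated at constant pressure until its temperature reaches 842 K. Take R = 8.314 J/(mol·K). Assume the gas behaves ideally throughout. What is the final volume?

3.91 L

Isobaric: P stays 406 kPa; V/T = const ⇒ T₂ = 842 K, V₂ = 3.91 L.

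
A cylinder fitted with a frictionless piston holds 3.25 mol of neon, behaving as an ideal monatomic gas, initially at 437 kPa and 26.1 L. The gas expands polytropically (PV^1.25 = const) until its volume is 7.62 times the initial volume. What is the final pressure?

T₁ = P₁V₁/(nR) = 437×26.1/(3.25×8.314) = 422 K.
Polytropic n=1.25: T₂ = T₁(V₁/V₂)^(n−1) = 422×(0.131)^0.25 = 254 K; P₂ = P₁(V₁/V₂)^n = 34.5 kPa.

34.5 kPa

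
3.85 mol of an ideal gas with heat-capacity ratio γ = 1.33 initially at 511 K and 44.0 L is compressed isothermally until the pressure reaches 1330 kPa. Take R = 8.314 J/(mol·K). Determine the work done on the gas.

20900 J

P₁ = nRT₁/V₁ = 3.85×8.314×511/44.0 = 372 kPa.
Isothermal: T stays 511 K; PV = const ⇒ V₂ = 12.3 L, P₂ = 1330 kPa.
W = nRT ln(V₂/V₁) = 3.85×8.314×511×ln(0.280) = -20900 J.
Work done on the gas = −W_by = 20900 J.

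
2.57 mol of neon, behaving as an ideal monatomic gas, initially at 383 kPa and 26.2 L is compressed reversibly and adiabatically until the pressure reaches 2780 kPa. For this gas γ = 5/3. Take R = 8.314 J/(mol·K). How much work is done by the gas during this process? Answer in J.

T₁ = P₁V₁/(nR) = 383×26.2/(2.57×8.314) = 470 K.
Adiabatic: T₂/T₁ = (P₂/P₁)^((γ−1)/γ) ⇒ T₂ = 470×(7.26)^0.400 = 1040 K; V₂ = 7.98 L.
ΔU = nCvΔT = 2.57×12.5×(1040−470) = 18200 J.
Q = 0 for an adiabatic process, so W = −ΔU = -18200 J.

-18200 J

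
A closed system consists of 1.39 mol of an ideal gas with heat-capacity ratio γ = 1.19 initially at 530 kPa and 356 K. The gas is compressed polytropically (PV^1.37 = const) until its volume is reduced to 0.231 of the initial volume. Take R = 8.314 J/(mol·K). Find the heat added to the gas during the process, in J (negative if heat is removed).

V₁ = nRT₁/P₁ = 1.39×8.314×356/530 = 7.76 L.
Polytropic n=1.37: T₂ = T₁(V₁/V₂)^(n−1) = 356×(4.33)^0.37 = 612 K; P₂ = P₁(V₁/V₂)^n = 3950 kPa.
W = (P₁V₁−P₂V₂)/(n−1) = (530×7.76−3950×1.79)/0.37 = -8000 J.
ΔU = nCvΔT = 1.39×43.8×(612−356) = 15600 J.
Q = ΔU + W = 7580 J.

7580 J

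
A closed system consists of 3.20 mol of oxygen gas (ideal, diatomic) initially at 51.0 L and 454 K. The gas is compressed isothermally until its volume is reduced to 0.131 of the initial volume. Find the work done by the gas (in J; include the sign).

-24600 J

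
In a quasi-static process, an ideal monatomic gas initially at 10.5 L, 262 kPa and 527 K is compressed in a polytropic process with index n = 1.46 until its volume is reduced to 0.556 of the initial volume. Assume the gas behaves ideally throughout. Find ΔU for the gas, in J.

1280 J

n = P₁V₁/(RT₁) = 262×10.5/(8.314×527) = 0.628 mol.
Polytropic n=1.46: T₂ = T₁(V₁/V₂)^(n−1) = 527×(1.80)^0.46 = 690 K; P₂ = P₁(V₁/V₂)^n = 617 kPa.
For an ideal gas ΔU = nCvΔT with Cv = (3/2)R = 12.5 J/(mol·K).
ΔU = 0.628×12.5×(690−527) = 1280 J.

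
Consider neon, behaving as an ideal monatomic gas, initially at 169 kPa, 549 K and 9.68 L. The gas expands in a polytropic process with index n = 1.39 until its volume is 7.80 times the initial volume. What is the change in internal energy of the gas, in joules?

n = P₁V₁/(RT₁) = 169×9.68/(8.314×549) = 0.358 mol.
Polytropic n=1.39: T₂ = T₁(V₁/V₂)^(n−1) = 549×(0.128)^0.39 = 246 K; P₂ = P₁(V₁/V₂)^n = 9.72 kPa.
For an ideal gas ΔU = nCvΔT with Cv = (3/2)R = 12.5 J/(mol·K).
ΔU = 0.358×12.5×(246−549) = -1350 J.

-1350 J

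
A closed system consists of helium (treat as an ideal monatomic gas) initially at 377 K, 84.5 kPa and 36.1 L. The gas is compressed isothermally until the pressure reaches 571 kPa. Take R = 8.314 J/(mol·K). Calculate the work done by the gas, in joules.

-5830 J

n = P₁V₁/(RT₁) = 84.5×36.1/(8.314×377) = 0.973 mol.
Isothermal: T stays 377 K; PV = const ⇒ V₂ = 5.34 L, P₂ = 571 kPa.
W = nRT ln(V₂/V₁) = 0.973×8.314×377×ln(0.148) = -5830 J.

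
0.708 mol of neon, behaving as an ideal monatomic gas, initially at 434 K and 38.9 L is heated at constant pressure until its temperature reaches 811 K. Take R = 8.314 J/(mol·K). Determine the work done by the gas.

P₁ = nRT₁/V₁ = 0.708×8.314×434/38.9 = 65.7 kPa.
Isobaric: P stays 65.7 kPa; V/T = const ⇒ T₂ = 811 K, V₂ = 72.7 L.
W = PΔV = 65.7×(72.7−38.9) kPa·L = 2220 J.

2220 J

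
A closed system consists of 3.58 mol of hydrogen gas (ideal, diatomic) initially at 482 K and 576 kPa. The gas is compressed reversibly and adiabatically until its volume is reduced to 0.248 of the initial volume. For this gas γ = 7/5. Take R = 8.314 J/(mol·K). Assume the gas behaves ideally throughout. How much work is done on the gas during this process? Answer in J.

26800 J

V₁ = nRT₁/P₁ = 3.58×8.314×482/576 = 24.9 L.
Adiabatic: TV^(γ−1) = const ⇒ T₂ = 482×(4.03)^0.400 = 842 K; PV^γ = const ⇒ P₂ = 4060 kPa.
ΔU = nCvΔT = 3.58×20.8×(842−482) = 26800 J.
Q = 0 for an adiabatic process, so W = −ΔU = -26800 J.
Work done on the gas = −W_by = 26800 J.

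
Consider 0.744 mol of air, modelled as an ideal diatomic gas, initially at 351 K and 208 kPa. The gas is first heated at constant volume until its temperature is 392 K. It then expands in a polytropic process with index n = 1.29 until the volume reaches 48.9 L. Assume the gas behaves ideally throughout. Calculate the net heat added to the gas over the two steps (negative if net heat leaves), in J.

1460 J

V₁ = nRT₁/P₁ = 0.744×8.314×351/208 = 10.4 L.
Step 1 — Isochoric: V stays 10.4 L; P/T = const ⇒ T₂ = 392 K, P₂ = 232 kPa.
W = 0 (no volume change).
ΔU = nCvΔT = 0.744×20.8×(392−351) = 634 J.
Q = ΔU = 634 J.
State after step 1: P = 232 kPa, V = 10.4 L, T = 392 K.
Step 2 — Polytropic n=1.29: T₂ = T₁(V₁/V₂)^(n−1) = 392×(0.213)^0.29 = 250 K; P₂ = P₁(V₁/V₂)^n = 31.7 kPa.
W = (P₁V₁−P₂V₂)/(n−1) = (232×10.4−31.7×48.9)/0.29 = 3020 J.
ΔU = nCvΔT = 0.744×20.8×(250−392) = -2190 J.
Q = ΔU + W = 830 J.
Net over both steps: W = 3020 J, Q = 1460 J, ΔU = -1550 J.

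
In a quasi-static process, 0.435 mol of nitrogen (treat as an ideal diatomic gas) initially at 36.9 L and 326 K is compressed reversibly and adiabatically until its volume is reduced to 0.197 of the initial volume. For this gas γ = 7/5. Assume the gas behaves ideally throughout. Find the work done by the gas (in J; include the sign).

-2700 J

P₁ = nRT₁/V₁ = 0.435×8.314×326/36.9 = 32.0 kPa.
Adiabatic: TV^(γ−1) = const ⇒ T₂ = 326×(5.08)^0.400 = 624 K; PV^γ = const ⇒ P₂ = 311 kPa.
ΔU = nCvΔT = 0.435×20.8×(624−326) = 2700 J.
Q = 0 for an adiabatic process, so W = −ΔU = -2700 J.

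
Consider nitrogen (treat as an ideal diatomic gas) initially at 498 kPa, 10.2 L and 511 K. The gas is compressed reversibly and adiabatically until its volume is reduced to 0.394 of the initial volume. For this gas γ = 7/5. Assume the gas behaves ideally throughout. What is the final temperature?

Adiabatic: TV^(γ−1) = const ⇒ T₂ = 511×(2.54)^0.400 = 742 K; PV^γ = const ⇒ P₂ = 1830 kPa.

742 K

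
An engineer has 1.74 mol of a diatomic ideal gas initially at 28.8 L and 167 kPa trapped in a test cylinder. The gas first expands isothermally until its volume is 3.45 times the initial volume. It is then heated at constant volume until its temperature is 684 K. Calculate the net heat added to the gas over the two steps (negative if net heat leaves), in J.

18700 J

T₁ = P₁V₁/(nR) = 167×28.8/(1.74×8.314) = 332 K.
Step 1 — Isothermal: T stays 332 K; PV = const ⇒ V₂ = 99.4 L, P₂ = 48.4 kPa.
ΔU = 0 (ideal gas, T constant).
W = nRT ln(V₂/V₁) = 1.74×8.314×332×ln(3.45) = 5960 J.
Q = ΔU + W = 5960 J.
State after step 1: P = 48.4 kPa, V = 99.4 L, T = 332 K.
Step 2 — Isochoric: V stays 99.4 L; P/T = const ⇒ T₂ = 684 K, P₂ = 99.6 kPa.
W = 0 (no volume change).
ΔU = nCvΔT = 1.74×20.8×(684−332) = 12700 J.
Q = ΔU = 12700 J.
Net over both steps: W = 5960 J, Q = 18700 J, ΔU = 12700 J.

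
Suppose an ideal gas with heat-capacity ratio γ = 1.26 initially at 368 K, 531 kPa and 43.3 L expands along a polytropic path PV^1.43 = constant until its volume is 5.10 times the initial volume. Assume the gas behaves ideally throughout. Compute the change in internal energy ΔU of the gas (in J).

-44500 J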